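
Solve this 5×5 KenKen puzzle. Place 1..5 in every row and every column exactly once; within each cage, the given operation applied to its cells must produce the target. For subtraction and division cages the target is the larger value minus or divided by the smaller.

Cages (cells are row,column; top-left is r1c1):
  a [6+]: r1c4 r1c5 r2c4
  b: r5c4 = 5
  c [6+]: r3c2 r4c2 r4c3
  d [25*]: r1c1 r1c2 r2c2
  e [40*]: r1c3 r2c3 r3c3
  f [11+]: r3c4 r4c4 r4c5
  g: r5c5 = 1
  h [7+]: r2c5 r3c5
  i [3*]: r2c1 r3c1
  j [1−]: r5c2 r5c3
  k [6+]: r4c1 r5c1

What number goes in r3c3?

5

Cage d needs product 25, so r1c1 = 5.
Cage d has product 25, so r1c2 = 1.
The 3 cells of cage d must have product 25, leaving r2c2 = 5.
B is a freebie; hence r5c4 = 5.
Cage g is given, which forces r5c5 = 1.
Cage a has sum 6, so r2c4 = 1.
The 3 cells of cage e must have product 40, leaving r3c3 = 5.
Cage c needs sum 6; hence r4c3 = 1.
Row 2 now contains 1, which forces r2c1 = 3.
Row 2 now contains 3, leaving r2c5 = 4.
Cage i's pair has product 3; hence r3c1 = 1.
Column 5 now contains 4, leaving r3c5 = 3.
Column 5 now contains 4; hence r4c5 = 5.
Cage e needs product 40, leaving r1c3 = 4.
The 3 cells of cage a must have sum 6, which forces r1c4 = 3.
3 is placed in column 5, which forces r1c5 = 2.
4 is placed in row 2; hence r2c3 = 2.
3 is placed in row 3, leaving r3c2 = 2.
2 is placed in row 3, so r3c4 = 4.
Cage c needs sum 6, leaving r4c2 = 3.
Column 4 already has 4; hence r4c4 = 2.
Column 2 now contains 3, which forces r5c2 = 4.
Column 3 already has 2, leaving r5c3 = 3.
Row 4 now contains 2; hence r4c1 = 4.
4 is placed in row 5, so r5c1 = 2.
The full grid is 5 1 4 3 2 / 3 5 2 1 4 / 1 2 5 4 3 / 4 3 1 2 5 / 2 4 3 5 1.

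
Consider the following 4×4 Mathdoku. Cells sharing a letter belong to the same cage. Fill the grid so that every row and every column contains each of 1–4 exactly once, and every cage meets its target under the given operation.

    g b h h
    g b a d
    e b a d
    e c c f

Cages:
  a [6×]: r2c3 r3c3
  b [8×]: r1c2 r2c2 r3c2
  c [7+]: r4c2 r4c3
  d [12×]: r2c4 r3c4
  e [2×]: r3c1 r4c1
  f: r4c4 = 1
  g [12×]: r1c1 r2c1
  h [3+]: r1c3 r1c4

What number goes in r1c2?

4

Cage f is given, leaving r4c4 = 1.
Cage h's pair has sum 3, leaving r1c3 = 1.
Column 4 now contains 1, leaving r1c4 = 2.
The two cells of cage e must have product 2; hence r3c1 = 1.
Row 4 already has 1, so r4c1 = 2.
Row 1 already has 2, leaving r1c2 = 4.
Cage b needs product 8, leaving r2c2 = 1.
Cage b needs product 8, so r3c2 = 2.
Row 3 now contains 2, so r3c3 = 3.
Row 3 already has 3, which forces r3c4 = 4.
4 is placed in column 2, leaving r4c2 = 3.
Column 3 now contains 3, leaving r4c3 = 4.
Row 1 now contains 4, which forces r1c1 = 3.
The two cells of cage g must have product 12, which forces r2c1 = 4.
Column 3 now contains 3; hence r2c3 = 2.
4 is placed in column 4, which forces r2c4 = 3.
Completed grid: 3 4 1 2 / 4 1 2 3 / 1 2 3 4 / 2 3 4 1.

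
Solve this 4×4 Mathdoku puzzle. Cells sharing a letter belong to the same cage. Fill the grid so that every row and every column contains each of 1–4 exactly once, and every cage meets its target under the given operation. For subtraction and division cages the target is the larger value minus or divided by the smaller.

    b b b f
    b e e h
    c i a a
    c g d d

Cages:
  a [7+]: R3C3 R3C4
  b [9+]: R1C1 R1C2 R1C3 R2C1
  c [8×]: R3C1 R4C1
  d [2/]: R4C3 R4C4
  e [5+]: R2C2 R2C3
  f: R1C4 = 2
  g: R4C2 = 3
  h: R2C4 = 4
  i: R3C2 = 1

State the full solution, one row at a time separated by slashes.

3 4 1 2 / 1 2 3 4 / 2 1 4 3 / 4 3 2 1

Cage f is a single given cell, so R1C4 = 2.
Cage h is given; hence R2C4 = 4.
Cage i is a single given cell, which forces R3C2 = 1.
Column 4 already has 4, leaving R3C4 = 3.
G is a freebie, which forces R4C2 = 3.
Column 4 already has 4; hence R4C4 = 1.
Cage b needs sum 9, so R1C1 = 3.
Column 2 already has 3, which forces R1C2 = 4.
The 4 cells of cage b must have sum 9, leaving R1C3 = 1.
Cage b needs sum 9, which forces R2C1 = 1.
Column 2 already has 3, so R2C2 = 2.
Cage e needs two cells with sum 5, leaving R2C3 = 3.
3 is placed in row 3, which forces R3C3 = 4.
The two cells of cage d must have quotient 2; hence R4C3 = 2.
Row 3 already has 4; hence R3C1 = 2.
2 is placed in row 4; hence R4C1 = 4.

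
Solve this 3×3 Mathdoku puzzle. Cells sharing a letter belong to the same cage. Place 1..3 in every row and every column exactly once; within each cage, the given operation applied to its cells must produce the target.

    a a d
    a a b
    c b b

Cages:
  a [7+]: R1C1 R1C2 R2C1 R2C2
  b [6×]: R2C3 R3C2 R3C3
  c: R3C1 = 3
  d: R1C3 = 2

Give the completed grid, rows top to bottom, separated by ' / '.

D is a freebie, which forces R1C3 = 2.
Cage c is a single given cell; hence R3C1 = 3.
Row 3 now contains 3; hence R3C3 = 1.
3 is placed in column 1; hence R1C1 = 1.
Cage a needs sum 7, so R1C2 = 3.
Cage a has sum 7, leaving R2C1 = 2.
Cage a has sum 7, which forces R2C2 = 1.
Column 3 already has 1; hence R2C3 = 3.
Row 3 already has 1, so R3C2 = 2.

1 3 2 / 2 1 3 / 3 2 1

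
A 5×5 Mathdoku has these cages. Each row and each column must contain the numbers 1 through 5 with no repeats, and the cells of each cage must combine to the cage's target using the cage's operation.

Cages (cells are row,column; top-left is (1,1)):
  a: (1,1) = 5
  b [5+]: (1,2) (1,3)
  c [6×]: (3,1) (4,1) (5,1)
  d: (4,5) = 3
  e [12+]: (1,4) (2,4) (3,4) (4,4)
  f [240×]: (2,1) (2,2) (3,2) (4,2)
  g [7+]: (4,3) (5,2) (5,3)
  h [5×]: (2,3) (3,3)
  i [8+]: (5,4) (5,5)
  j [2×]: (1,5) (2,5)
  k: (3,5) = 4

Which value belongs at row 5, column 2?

Cage a is a single given cell, which forces (1,1) = 5.
Cage f needs product 240, which forces (2,1) = 4.
Cage k is a single given cell, which forces (3,5) = 4.
Cage d is a single given cell; hence (4,5) = 3.
Column 5 now contains 3, leaving (5,5) = 5.
Cage f needs product 240; hence (4,2) = 4.
5 is placed in row 5; hence (5,4) = 3.
Cage e has sum 12; hence (1,4) = 4.
Cage c needs product 6; hence (3,1) = 3.
Row 3 already has 3, which forces (3,2) = 5.
5 is placed in row 3, which forces (3,3) = 1.
1 is placed in row 3, so (3,4) = 2.
Column 3 now contains 1, which forces (4,3) = 2.
The 3 cells of cage g must have sum 7, which forces (5,3) = 4.
The two cells of cage b must have sum 5, so (1,2) = 2.
Column 3 already has 2; hence (1,3) = 3.
2 is placed in row 1, which forces (1,5) = 1.
5 is placed in column 2, leaving (2,2) = 3.
Column 3 now contains 1; hence (2,3) = 5.
Row 2 now contains 5; hence (2,4) = 1.
Column 5 now contains 1, so (2,5) = 2.
Row 4 already has 2, so (4,1) = 1.
Column 4 now contains 1, leaving (4,4) = 5.
Cage c has product 6; hence (5,1) = 2.
Cage g needs sum 7, leaving (5,2) = 1.
Completed grid: 5 2 3 4 1 / 4 3 5 1 2 / 3 5 1 2 4 / 1 4 2 5 3 / 2 1 4 3 5.

1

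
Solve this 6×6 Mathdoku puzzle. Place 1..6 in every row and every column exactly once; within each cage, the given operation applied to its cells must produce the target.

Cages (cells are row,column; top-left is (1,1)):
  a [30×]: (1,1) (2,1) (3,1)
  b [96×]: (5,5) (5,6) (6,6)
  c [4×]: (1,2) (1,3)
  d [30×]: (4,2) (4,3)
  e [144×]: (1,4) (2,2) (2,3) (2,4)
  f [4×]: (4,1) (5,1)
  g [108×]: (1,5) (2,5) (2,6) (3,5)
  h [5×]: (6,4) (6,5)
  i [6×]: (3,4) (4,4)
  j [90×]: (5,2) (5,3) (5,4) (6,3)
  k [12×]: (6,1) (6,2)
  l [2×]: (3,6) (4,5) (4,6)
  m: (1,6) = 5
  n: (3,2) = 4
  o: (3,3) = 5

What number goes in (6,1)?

M is a freebie, so (1,6) = 5.
Cage n is a single given cell, leaving (3,2) = 4.
O is a freebie, leaving (3,3) = 5.
Cage l has product 2, so (3,6) = 1.
Column 3 now contains 5; hence (4,3) = 6.
The 3 cells of cage l must have product 2, leaving (4,5) = 1.
Cage l has product 2, which forces (4,6) = 2.
Cage b needs product 96, so (5,5) = 4.
Cage b needs product 96; hence (5,6) = 6.
1 is placed in column 5; hence (6,5) = 5.
Cage b has product 96, leaving (6,6) = 4.
Column 2 already has 4, which forces (1,2) = 1.
Cage c's pair has product 4, so (1,3) = 4.
Cage a has product 30; hence (2,1) = 5.
Column 6 now contains 6; hence (2,6) = 3.
Cage i needs two cells with product 6, which forces (3,4) = 2.
Row 4 already has 1, so (4,1) = 4.
Row 4 already has 6, which forces (4,2) = 5.
Row 4 now contains 2, so (4,4) = 3.
Row 5 now contains 4, leaving (5,1) = 1.
Column 2 now contains 5; hence (5,2) = 3.
Cage j needs product 90, leaving (5,3) = 2.
Column 4 now contains 3; hence (5,4) = 5.
The 4 cells of cage j must have product 90, so (6,3) = 3.
Row 6 already has 5, which forces (6,4) = 1.
The 3 cells of cage a must have product 30, leaving (1,1) = 2.
Column 4 now contains 3, so (1,4) = 6.
Row 1 now contains 6, so (1,5) = 3.
Cage e needs product 144, so (2,2) = 6.
Column 3 now contains 2, so (2,3) = 1.
Cage e needs product 144, which forces (2,4) = 4.
6 is placed in row 2, which forces (2,5) = 2.
Cage a has product 30, so (3,1) = 3.
3 is placed in column 5; hence (3,5) = 6.
Column 1 now contains 2; hence (6,1) = 6.
6 is placed in column 2; hence (6,2) = 2.
Filled in: 2 1 4 6 3 5 / 5 6 1 4 2 3 / 3 4 5 2 6 1 / 4 5 6 3 1 2 / 1 3 2 5 4 6 / 6 2 3 1 5 4.

6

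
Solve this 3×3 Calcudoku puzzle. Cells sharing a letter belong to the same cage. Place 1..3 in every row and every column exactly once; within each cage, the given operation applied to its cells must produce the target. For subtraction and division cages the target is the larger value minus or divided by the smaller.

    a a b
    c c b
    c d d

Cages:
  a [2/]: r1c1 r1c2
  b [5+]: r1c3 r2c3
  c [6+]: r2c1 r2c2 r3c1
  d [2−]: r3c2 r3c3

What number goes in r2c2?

Row 1 needs a 3, and only r1c3 is open for it.
3 is placed in column 3; hence r2c3 = 2.
Cage d needs two cells with difference 2; hence r3c2 = 3.
3 is placed in column 3, which forces r3c3 = 1.
The 3 cells of cage c must have sum 6, so r2c1 = 3.
3 is placed in column 2, which forces r2c2 = 1.
1 is placed in row 3, which forces r3c1 = 2.
Column 1 already has 2; hence r1c1 = 1.
Column 2 now contains 1, so r1c2 = 2.
Completed grid: 1 2 3 / 3 1 2 / 2 3 1.

1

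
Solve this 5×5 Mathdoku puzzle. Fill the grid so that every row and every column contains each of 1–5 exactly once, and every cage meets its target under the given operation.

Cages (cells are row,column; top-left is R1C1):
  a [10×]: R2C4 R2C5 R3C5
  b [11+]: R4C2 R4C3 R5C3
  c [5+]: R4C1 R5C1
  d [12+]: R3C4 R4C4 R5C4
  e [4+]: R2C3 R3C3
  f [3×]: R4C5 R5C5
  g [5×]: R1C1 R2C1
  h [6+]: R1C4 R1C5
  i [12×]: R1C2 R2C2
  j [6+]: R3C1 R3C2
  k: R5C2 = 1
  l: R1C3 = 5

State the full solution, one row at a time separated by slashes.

1 3 5 2 4 / 5 4 3 1 2 / 4 2 1 3 5 / 3 5 2 4 1 / 2 1 4 5 3

Cage l is a single given cell; hence R1C3 = 5.
K is a freebie, which forces R5C2 = 1.
Row 5 now contains 1, which forces R5C5 = 3.
Row 1 now contains 5; hence R1C1 = 1.
Cage g's pair has product 5, which forces R2C1 = 5.
1 is placed in column 1; hence R4C1 = 3.
Column 5 already has 3; hence R4C5 = 1.
Cage a needs product 10, so R2C4 = 1.
Column 5 now contains 1, leaving R2C5 = 2.
Cage d has sum 12; hence R3C4 = 3.
The 3 cells of cage a must have product 10, leaving R3C5 = 5.
Cage b needs sum 11, so R4C2 = 5.
Row 4 now contains 5, which forces R4C4 = 4.
Cage c needs two cells with sum 5, which forces R5C1 = 2.
Row 5 already has 2; hence R5C3 = 4.
Column 4 already has 4, which forces R5C4 = 5.
Column 4 already has 4, which forces R1C4 = 2.
2 is placed in column 5, which forces R1C5 = 4.
1 is placed in row 2, so R2C3 = 3.
2 is placed in column 1, leaving R3C1 = 4.
The two cells of cage j must have sum 6; hence R3C2 = 2.
Row 3 now contains 3, leaving R3C3 = 1.
Row 4 now contains 4, which forces R4C3 = 2.
Row 1 now contains 4, leaving R1C2 = 3.
3 is placed in row 2, so R2C2 = 4.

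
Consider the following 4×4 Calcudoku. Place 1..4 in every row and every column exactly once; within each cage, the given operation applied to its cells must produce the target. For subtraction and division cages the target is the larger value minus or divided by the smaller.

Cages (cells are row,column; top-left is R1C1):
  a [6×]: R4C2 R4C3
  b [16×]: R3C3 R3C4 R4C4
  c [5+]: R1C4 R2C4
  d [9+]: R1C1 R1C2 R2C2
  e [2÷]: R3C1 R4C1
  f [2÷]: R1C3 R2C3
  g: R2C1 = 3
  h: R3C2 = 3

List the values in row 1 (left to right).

4 1 2 3

Cage g is given, so R2C1 = 3.
Cage h is a single given cell; hence R3C2 = 3.
Column 2 now contains 3, leaving R4C2 = 2.
Row 4 already has 2, so R4C3 = 3.
Row 4 already has 2, leaving R4C4 = 4.
Cage d needs sum 9, which forces R1C1 = 4.
The 3 cells of cage d must have sum 9, leaving R1C2 = 1.
Row 1 already has 1, which forces R1C3 = 2.
Cage c's pair has sum 5, so R1C4 = 3.
2 is placed in column 2, which forces R2C2 = 4.
4 is placed in row 2; hence R2C3 = 1.
The two cells of cage c must have sum 5, so R2C4 = 2.
Cage e needs two cells with quotient 2, which forces R3C1 = 2.
Cage b needs product 16, which forces R3C3 = 4.
4 is placed in column 4, so R3C4 = 1.
4 is placed in row 4, so R4C1 = 1.
Filled in: 4 1 2 3 / 3 4 1 2 / 2 3 4 1 / 1 2 3 4.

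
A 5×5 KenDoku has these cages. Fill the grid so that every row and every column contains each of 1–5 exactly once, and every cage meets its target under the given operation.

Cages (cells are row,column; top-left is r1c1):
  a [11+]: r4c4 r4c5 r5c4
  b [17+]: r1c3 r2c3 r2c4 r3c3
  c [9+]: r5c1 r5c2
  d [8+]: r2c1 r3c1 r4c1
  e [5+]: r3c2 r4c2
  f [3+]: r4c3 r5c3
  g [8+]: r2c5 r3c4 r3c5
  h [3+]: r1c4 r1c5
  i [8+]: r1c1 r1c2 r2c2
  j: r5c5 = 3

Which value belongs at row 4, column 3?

2

Cage b needs sum 17, leaving r2c4 = 5.
Cage j is a single given cell; hence r5c5 = 3.
In row 5, 1 can only go at r5c3, so r5c3 = 1.
Column 3 already has 1, leaving r4c3 = 2.
The only place for 2 in row 5 is r5c4.
2 is placed in column 4, so r1c4 = 1.
Cage h's pair has sum 3; hence r1c5 = 2.
Column 4 already has 1, leaving r3c4 = 3.
Cage a needs sum 11, leaving r4c4 = 4.
Cage a has sum 11, so r4c5 = 5.
Cage i has sum 8, so r2c2 = 1.
Row 2 already has 1, leaving r2c5 = 4.
Column 5 now contains 4; hence r3c5 = 1.
Column 2 already has 1, which forces r4c2 = 3.
Cage i needs sum 8, so r1c1 = 3.
Column 2 now contains 3, leaving r1c2 = 4.
Row 1 already has 4, so r1c3 = 5.
3 is placed in column 1, so r2c1 = 2.
4 is placed in row 2, which forces r2c3 = 3.
The two cells of cage e must have sum 5, leaving r3c2 = 2.
5 is placed in column 3; hence r3c3 = 4.
Row 4 now contains 3, which forces r4c1 = 1.
Column 2 already has 4, leaving r5c2 = 5.
Row 3 now contains 4; hence r3c1 = 5.
Row 5 now contains 5, which forces r5c1 = 4.
The full grid is 3 4 5 1 2 / 2 1 3 5 4 / 5 2 4 3 1 / 1 3 2 4 5 / 4 5 1 2 3.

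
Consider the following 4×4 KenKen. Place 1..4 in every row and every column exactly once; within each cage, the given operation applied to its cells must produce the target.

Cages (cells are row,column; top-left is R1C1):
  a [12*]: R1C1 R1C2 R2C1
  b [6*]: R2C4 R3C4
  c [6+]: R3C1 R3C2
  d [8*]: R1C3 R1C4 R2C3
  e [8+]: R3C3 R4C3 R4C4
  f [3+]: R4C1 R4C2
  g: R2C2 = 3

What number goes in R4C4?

Cage g is a single given cell, which forces R2C2 = 3.
Row 2 now contains 3, which forces R2C4 = 2.
2 is placed in column 4, which forces R3C4 = 3.
The 3 cells of cage a must have product 12; hence R1C1 = 3.
The 3 cells of cage d must have product 8, so R1C3 = 2.
The 3 cells of cage e must have sum 8, which forces R4C3 = 3.
The only place for 1 in row 3 is R3C3.
Cage d needs product 8; hence R1C4 = 1.
1 is placed in column 3; hence R2C3 = 4.
Cage e has sum 8, so R4C4 = 4.
Row 1 already has 1, so R1C2 = 4.
Row 2 already has 4, leaving R2C1 = 1.
4 is placed in column 2, which forces R3C2 = 2.
Column 1 now contains 1, leaving R4C1 = 2.
Column 2 already has 2, leaving R4C2 = 1.
Row 3 already has 2, so R3C1 = 4.
The full grid is 3 4 2 1 / 1 3 4 2 / 4 2 1 3 / 2 1 3 4.

4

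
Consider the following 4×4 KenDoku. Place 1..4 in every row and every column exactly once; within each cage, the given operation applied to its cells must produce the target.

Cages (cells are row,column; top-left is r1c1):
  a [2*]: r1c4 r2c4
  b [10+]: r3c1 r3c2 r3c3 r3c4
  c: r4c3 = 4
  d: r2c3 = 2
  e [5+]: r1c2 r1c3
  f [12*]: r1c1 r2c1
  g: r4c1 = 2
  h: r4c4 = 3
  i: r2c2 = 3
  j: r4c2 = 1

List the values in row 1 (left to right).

Cage i is a single given cell; hence r2c2 = 3.
Cage d is given, so r2c3 = 2.
Row 2 now contains 2, so r2c4 = 1.
G is a freebie; hence r4c1 = 2.
Cage j is given, so r4c2 = 1.
Cage c is a single given cell, so r4c3 = 4.
Cage h is a single given cell, which forces r4c4 = 3.
The two cells of cage f must have product 12, which forces r1c1 = 3.
3 is placed in row 1, which forces r1c3 = 1.
1 is placed in column 4; hence r1c4 = 2.
Row 2 now contains 3, so r2c1 = 4.
Column 1 now contains 3, leaving r3c1 = 1.
Column 3 now contains 1; hence r3c3 = 3.
Column 4 already has 2; hence r3c4 = 4.
2 is placed in row 1; hence r1c2 = 4.
Row 3 already has 4, leaving r3c2 = 2.
Filled in: 3 4 1 2 / 4 3 2 1 / 1 2 3 4 / 2 1 4 3.

3 4 1 2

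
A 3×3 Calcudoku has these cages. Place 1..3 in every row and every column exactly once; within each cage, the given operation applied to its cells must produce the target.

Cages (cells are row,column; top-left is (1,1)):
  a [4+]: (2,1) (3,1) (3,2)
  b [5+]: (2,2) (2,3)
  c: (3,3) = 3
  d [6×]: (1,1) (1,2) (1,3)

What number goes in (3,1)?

2

Cage a needs sum 4, so (2,1) = 1.
Cage a has sum 4; hence (3,1) = 2.
Cage a needs sum 4, leaving (3,2) = 1.
Cage c is a single given cell, so (3,3) = 3.
2 is placed in column 1, which forces (1,1) = 3.
The 3 cells of cage d must have product 6, leaving (1,2) = 2.
The 3 cells of cage d must have product 6; hence (1,3) = 1.
Cage b's pair has sum 5, leaving (2,2) = 3.
Column 3 already has 3; hence (2,3) = 2.
The full grid is 3 2 1 / 1 3 2 / 2 1 3.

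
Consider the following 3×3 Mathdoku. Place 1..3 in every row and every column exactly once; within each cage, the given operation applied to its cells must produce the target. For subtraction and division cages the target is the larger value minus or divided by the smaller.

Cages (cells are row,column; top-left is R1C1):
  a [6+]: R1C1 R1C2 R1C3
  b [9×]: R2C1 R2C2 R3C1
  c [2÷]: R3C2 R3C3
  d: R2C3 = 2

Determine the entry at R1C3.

The 3 cells of cage b must have product 9, leaving R2C1 = 1.
Cage b has product 9; hence R2C2 = 3.
Cage d is a single given cell, which forces R2C3 = 2.
Cage b has product 9, leaving R3C1 = 3.
Column 3 now contains 2, so R3C3 = 1.
3 is placed in column 1, which forces R1C1 = 2.
Cage a needs sum 6, leaving R1C2 = 1.
Column 3 already has 1, so R1C3 = 3.
Row 3 already has 1, leaving R3C2 = 2.
The full grid is 2 1 3 / 1 3 2 / 3 2 1.

3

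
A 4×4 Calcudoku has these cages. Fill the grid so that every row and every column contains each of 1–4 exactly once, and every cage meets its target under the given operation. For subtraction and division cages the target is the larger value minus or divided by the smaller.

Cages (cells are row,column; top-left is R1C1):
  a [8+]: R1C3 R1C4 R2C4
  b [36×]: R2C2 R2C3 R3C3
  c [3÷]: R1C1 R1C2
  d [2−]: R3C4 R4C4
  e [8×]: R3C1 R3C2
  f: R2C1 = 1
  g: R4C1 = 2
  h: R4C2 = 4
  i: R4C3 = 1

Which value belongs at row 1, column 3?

Cage f is a single given cell; hence R2C1 = 1.
The 3 cells of cage b must have product 36; hence R2C2 = 3.
Cage b has product 36, leaving R2C3 = 4.
Row 2 now contains 4, which forces R2C4 = 2.
Cage b has product 36; hence R3C3 = 3.
Cage g is given, which forces R4C1 = 2.
H is a freebie, which forces R4C2 = 4.
I is a freebie, which forces R4C3 = 1.
Row 4 now contains 1, leaving R4C4 = 3.
Column 1 already has 1, leaving R1C1 = 3.
Column 2 now contains 3; hence R1C2 = 1.
1 is placed in column 3, so R1C3 = 2.
Cage a has sum 8; hence R1C4 = 4.
Column 1 now contains 2, leaving R3C1 = 4.
Column 2 now contains 4, leaving R3C2 = 2.
Cage d's pair has difference 2; hence R3C4 = 1.
Filled in: 3 1 2 4 / 1 3 4 2 / 4 2 3 1 / 2 4 1 3.

2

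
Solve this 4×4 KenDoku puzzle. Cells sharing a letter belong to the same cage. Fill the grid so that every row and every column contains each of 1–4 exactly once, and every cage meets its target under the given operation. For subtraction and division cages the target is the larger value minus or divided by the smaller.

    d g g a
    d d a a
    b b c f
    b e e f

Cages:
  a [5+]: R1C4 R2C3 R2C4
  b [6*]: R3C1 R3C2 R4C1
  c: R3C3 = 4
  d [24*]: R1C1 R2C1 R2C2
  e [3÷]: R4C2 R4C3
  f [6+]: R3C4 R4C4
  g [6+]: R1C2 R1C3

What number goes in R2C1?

Cage c is given, which forces R3C3 = 4.
Row 3 now contains 4, so R3C4 = 2.
2 is placed in column 4, so R4C4 = 4.
Cage g needs two cells with sum 6; hence R1C2 = 4.
4 is placed in column 3, so R1C3 = 2.
2 is placed in column 4, which forces R1C4 = 1.
Cage a needs sum 5, so R2C3 = 1.
Cage a needs sum 5, leaving R2C4 = 3.
Cage b needs product 6; hence R4C1 = 2.
Column 3 already has 1, so R4C3 = 3.
Row 1 already has 2, leaving R1C1 = 3.
Column 1 already has 2; hence R2C1 = 4.
3 is placed in row 2, which forces R2C2 = 2.
Column 1 already has 3; hence R3C1 = 1.
Row 3 now contains 1, leaving R3C2 = 3.
3 is placed in row 4, so R4C2 = 1.
The full grid is 3 4 2 1 / 4 2 1 3 / 1 3 4 2 / 2 1 3 4.

4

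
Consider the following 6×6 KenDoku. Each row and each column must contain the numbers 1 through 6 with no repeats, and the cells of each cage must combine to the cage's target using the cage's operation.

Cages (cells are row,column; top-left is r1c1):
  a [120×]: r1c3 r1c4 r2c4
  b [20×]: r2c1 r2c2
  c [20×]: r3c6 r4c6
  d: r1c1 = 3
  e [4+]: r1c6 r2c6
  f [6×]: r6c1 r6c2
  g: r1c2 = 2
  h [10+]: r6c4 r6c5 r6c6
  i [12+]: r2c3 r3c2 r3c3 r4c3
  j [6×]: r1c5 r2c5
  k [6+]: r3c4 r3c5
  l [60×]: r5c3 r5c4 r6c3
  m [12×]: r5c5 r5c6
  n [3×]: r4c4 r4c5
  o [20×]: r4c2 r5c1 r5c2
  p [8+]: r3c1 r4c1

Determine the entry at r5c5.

2

D is a freebie; hence r1c1 = 3.
G is a freebie; hence r1c2 = 2.
Row 1 already has 3; hence r1c6 = 1.
Column 6 already has 1, so r2c6 = 3.
Row 1 now contains 1, so r1c5 = 6.
Cage j's pair has product 6, so r2c5 = 1.
Column 5 now contains 1, which forces r4c5 = 3.
Column 5 already has 3, so r5c5 = 2.
Cage a has product 120; hence r2c4 = 6.
Row 4 already has 3, which forces r4c4 = 1.
The two cells of cage m must have product 12, leaving r5c6 = 6.
1 is placed in column 4, which forces r6c4 = 3.
1 is placed in column 4, so r3c4 = 2.
The two cells of cage k must have sum 6; hence r3c5 = 4.
Row 3 now contains 4, which forces r3c6 = 5.
5 is placed in column 6, so r4c6 = 4.
Cage l has product 60, which forces r5c3 = 3.
The 3 cells of cage h must have sum 10, leaving r6c5 = 5.
Cage h needs sum 10; hence r6c6 = 2.
Cage i has sum 12, which forces r2c3 = 2.
Row 3 now contains 2; hence r3c1 = 6.
Cage i needs sum 12, so r3c2 = 3.
3 is placed in column 3, leaving r3c3 = 1.
The two cells of cage p must have sum 8, which forces r4c1 = 2.
Row 4 already has 4, leaving r4c2 = 5.
Cage i has sum 12, which forces r4c3 = 6.
Cage l needs product 60, leaving r5c4 = 5.
Column 1 now contains 6; hence r6c1 = 1.
1 is placed in row 6; hence r6c2 = 6.
5 is placed in row 6, leaving r6c3 = 4.
4 is placed in column 3, leaving r1c3 = 5.
5 is placed in column 4, leaving r1c4 = 4.
Cage b needs two cells with product 20, leaving r2c1 = 5.
Column 2 now contains 5; hence r2c2 = 4.
1 is placed in column 1, so r5c1 = 4.
Cage o has product 20, leaving r5c2 = 1.
Completed grid: 3 2 5 4 6 1 / 5 4 2 6 1 3 / 6 3 1 2 4 5 / 2 5 6 1 3 4 / 4 1 3 5 2 6 / 1 6 4 3 5 2.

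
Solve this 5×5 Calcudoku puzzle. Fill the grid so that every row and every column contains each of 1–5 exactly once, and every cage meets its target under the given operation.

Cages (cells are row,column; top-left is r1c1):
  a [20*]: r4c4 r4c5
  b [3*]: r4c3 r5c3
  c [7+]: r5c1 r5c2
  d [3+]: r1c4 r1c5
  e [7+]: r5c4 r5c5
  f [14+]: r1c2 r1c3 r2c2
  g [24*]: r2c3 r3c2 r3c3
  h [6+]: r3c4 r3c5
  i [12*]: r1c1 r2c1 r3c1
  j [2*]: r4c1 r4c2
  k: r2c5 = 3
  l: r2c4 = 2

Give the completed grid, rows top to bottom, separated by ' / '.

Cage f needs sum 14, leaving r1c2 = 4.
Cage f needs sum 14, leaving r1c3 = 5.
Cage f needs sum 14, so r2c2 = 5.
Cage l is given, leaving r2c4 = 2.
Cage k is a single given cell; hence r2c5 = 3.
Column 4 already has 2; hence r1c4 = 1.
Cage d needs two cells with sum 3, which forces r1c5 = 2.
3 is placed in row 2, so r2c3 = 4.
Column 5 now contains 2; hence r5c5 = 4.
Row 1 now contains 1, so r1c1 = 3.
Row 2 now contains 4, leaving r2c1 = 1.
Cage i has product 12, which forces r3c1 = 4.
The two cells of cage h must have sum 6; hence r3c4 = 5.
Cage h's pair has sum 6, so r3c5 = 1.
Column 1 now contains 1, which forces r4c1 = 2.
2 is placed in row 4, so r4c2 = 1.
Row 4 already has 1, which forces r4c3 = 3.
Cage a needs two cells with product 20, so r4c4 = 4.
Column 5 now contains 4, leaving r4c5 = 5.
4 is placed in row 5, leaving r5c1 = 5.
Cage c needs two cells with sum 7, so r5c2 = 2.
Column 3 now contains 3, leaving r5c3 = 1.
Cage e needs two cells with sum 7; hence r5c4 = 3.
2 is placed in column 2; hence r3c2 = 3.
Column 3 now contains 3, leaving r3c3 = 2.

3 4 5 1 2 / 1 5 4 2 3 / 4 3 2 5 1 / 2 1 3 4 5 / 5 2 1 3 4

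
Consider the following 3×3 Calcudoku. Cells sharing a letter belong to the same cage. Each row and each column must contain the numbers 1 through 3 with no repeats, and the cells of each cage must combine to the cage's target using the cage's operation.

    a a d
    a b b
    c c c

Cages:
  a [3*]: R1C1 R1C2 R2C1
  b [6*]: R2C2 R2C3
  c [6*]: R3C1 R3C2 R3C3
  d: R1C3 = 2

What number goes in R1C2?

Cage a needs product 3; hence R1C1 = 3.
The 3 cells of cage a must have product 3, which forces R1C2 = 1.
D is a freebie, leaving R1C3 = 2.
Cage a has product 3, leaving R2C1 = 1.
2 is placed in column 3, which forces R2C3 = 3.
Column 1 now contains 1, so R3C1 = 2.
Row 3 already has 2, which forces R3C2 = 3.
Column 3 already has 3; hence R3C3 = 1.
3 is placed in row 2; hence R2C2 = 2.
Completed grid: 3 1 2 / 1 2 3 / 2 3 1.

1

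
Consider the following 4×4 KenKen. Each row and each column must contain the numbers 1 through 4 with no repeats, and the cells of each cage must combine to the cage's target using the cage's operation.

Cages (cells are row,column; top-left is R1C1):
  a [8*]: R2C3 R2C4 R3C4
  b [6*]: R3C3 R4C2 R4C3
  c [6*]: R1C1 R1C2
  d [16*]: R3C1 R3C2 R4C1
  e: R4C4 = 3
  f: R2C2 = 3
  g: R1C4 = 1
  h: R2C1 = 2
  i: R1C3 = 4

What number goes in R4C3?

2

Cage i is a single given cell, which forces R1C3 = 4.
Cage g is a single given cell, so R1C4 = 1.
H is a freebie, so R2C1 = 2.
Cage f is given, which forces R2C2 = 3.
Row 2 already has 2; hence R2C3 = 1.
Row 2 already has 2, leaving R2C4 = 4.
Column 4 now contains 4, which forces R3C4 = 2.
Column 1 already has 2, which forces R4C1 = 4.
Cage e is a single given cell, which forces R4C4 = 3.
Column 1 already has 2, which forces R1C1 = 3.
Column 2 now contains 3, so R1C2 = 2.
4 is placed in column 1, so R3C1 = 1.
Row 3 now contains 2, so R3C2 = 4.
Row 3 now contains 2, which forces R3C3 = 3.
The 3 cells of cage b must have product 6, so R4C2 = 1.
Row 4 now contains 3, which forces R4C3 = 2.
Completed grid: 3 2 4 1 / 2 3 1 4 / 1 4 3 2 / 4 1 2 3.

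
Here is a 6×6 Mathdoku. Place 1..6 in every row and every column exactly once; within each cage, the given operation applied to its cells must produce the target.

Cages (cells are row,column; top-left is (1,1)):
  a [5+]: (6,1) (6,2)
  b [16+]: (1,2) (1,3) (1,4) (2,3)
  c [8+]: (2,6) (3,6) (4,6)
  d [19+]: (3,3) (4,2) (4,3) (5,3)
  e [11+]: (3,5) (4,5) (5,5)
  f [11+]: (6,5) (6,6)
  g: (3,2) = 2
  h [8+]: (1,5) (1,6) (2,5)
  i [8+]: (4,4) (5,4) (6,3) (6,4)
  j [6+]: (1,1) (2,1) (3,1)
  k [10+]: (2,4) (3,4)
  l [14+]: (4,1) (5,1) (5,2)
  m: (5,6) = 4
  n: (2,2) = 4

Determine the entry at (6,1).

Cage n is given; hence (2,2) = 4.
4 is placed in row 2, leaving (2,4) = 6.
G is a freebie, which forces (3,2) = 2.
Column 4 now contains 6, leaving (3,4) = 4.
Cage m is given; hence (5,6) = 4.
Cage i needs sum 8, leaving (6,3) = 2.
Row 6 already has 2, so (6,1) = 4.
Cage a needs two cells with sum 5, which forces (6,2) = 1.
Row 6 already has 1, which forces (6,4) = 3.
Column 3 needs a 1, and only (2,3) is open for it.
The 4 cells of cage b must have sum 16, leaving (1,2) = 6.
The 4 cells of cage b must have sum 16; hence (1,3) = 4.
The 4 cells of cage b must have sum 16, leaving (1,4) = 5.
6 is placed in column 2, so (4,2) = 5.
Column 2 already has 5, so (5,2) = 3.
Cage l has sum 14, leaving (4,1) = 6.
6 is placed in row 4; hence (4,3) = 3.
Cage l has sum 14, so (5,1) = 5.
5 is placed in row 5, which forces (5,3) = 6.
6 is placed in column 3, which forces (3,3) = 5.
Row 3 already has 5; hence (3,5) = 6.
Row 3 already has 5, leaving (3,6) = 1.
The 3 cells of cage e must have sum 11, which forces (4,5) = 4.
1 is placed in column 6, leaving (4,6) = 2.
Column 5 now contains 6, which forces (6,5) = 5.
Row 6 already has 5; hence (6,6) = 6.
The 3 cells of cage j must have sum 6, so (1,1) = 1.
Cage h needs sum 8, leaving (1,5) = 2.
Column 6 now contains 2, so (1,6) = 3.
Cage j needs sum 6, which forces (2,1) = 2.
5 is placed in column 5; hence (2,5) = 3.
Column 6 now contains 2, which forces (2,6) = 5.
Row 3 already has 1; hence (3,1) = 3.
Row 4 already has 2; hence (4,4) = 1.
The 4 cells of cage i must have sum 8, leaving (5,4) = 2.
Cage e has sum 11; hence (5,5) = 1.
Filled in: 1 6 4 5 2 3 / 2 4 1 6 3 5 / 3 2 5 4 6 1 / 6 5 3 1 4 2 / 5 3 6 2 1 4 / 4 1 2 3 5 6.

4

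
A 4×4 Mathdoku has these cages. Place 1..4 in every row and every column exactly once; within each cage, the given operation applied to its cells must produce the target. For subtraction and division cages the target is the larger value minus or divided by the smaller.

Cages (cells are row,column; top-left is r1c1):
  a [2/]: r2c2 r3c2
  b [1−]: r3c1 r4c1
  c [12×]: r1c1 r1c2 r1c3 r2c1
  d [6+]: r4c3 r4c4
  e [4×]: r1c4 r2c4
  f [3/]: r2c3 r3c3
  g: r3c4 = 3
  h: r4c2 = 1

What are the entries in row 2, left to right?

Cage g is a single given cell, leaving r3c4 = 3.
H is a freebie, so r4c2 = 1.
The two cells of cage f must have quotient 3, which forces r2c3 = 3.
Row 3 now contains 3, which forces r3c3 = 1.
Cage c needs product 12; hence r1c1 = 1.
Cage c needs product 12, so r1c2 = 3.
Column 3 now contains 1, so r1c3 = 2.
1 is placed in row 1, leaving r1c4 = 4.
The 4 cells of cage c must have product 12, so r2c1 = 2.
Row 2 already has 2, leaving r2c2 = 4.
4 is placed in column 4, so r2c4 = 1.
Column 1 already has 2, which forces r3c1 = 4.
4 is placed in column 2, leaving r3c2 = 2.
The two cells of cage b must have difference 1, so r4c1 = 3.
Column 3 now contains 2, leaving r4c3 = 4.
4 is placed in column 4, leaving r4c4 = 2.
The full grid is 1 3 2 4 / 2 4 3 1 / 4 2 1 3 / 3 1 4 2.

2 4 3 1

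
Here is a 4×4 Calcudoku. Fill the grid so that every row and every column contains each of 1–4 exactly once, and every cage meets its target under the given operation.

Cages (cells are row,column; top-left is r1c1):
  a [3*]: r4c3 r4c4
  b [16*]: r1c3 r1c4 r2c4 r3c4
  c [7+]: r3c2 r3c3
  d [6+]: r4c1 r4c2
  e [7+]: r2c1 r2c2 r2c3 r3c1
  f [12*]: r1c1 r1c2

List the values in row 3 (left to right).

The 4 cells of cage b must have product 16, which forces r1c3 = 2.
Cage e needs sum 7; hence r3c1 = 1.
Row 1 needs a 1, and only r1c4 is open for it.
Cage a needs two cells with product 3; hence r4c3 = 1.
1 is placed in column 4, leaving r4c4 = 3.
Cage e has sum 7, which forces r2c1 = 2.
Cage e has sum 7, which forces r2c2 = 1.
Column 3 now contains 1, leaving r2c3 = 3.
2 is placed in row 2, leaving r2c4 = 4.
Column 3 already has 3, which forces r3c3 = 4.
Column 4 already has 4, so r3c4 = 2.
Column 1 already has 2, leaving r4c1 = 4.
4 is placed in row 4, so r4c2 = 2.
Column 1 already has 4, so r1c1 = 3.
Cage f needs two cells with product 12, so r1c2 = 4.
Row 3 already has 4, which forces r3c2 = 3.
The full grid is 3 4 2 1 / 2 1 3 4 / 1 3 4 2 / 4 2 1 3.

1 3 4 2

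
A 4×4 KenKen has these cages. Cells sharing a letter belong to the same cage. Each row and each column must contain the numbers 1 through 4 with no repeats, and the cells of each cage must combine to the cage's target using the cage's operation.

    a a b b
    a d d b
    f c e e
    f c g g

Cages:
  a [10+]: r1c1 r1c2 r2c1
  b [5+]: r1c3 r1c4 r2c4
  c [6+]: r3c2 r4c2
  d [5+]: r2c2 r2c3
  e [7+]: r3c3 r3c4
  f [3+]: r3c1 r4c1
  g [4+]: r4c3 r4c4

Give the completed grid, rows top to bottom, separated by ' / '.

Row 3 needs a 1, and only r3c1 is open for it.
Column 1 now contains 1, so r4c1 = 2.
Row 4 now contains 2, leaving r4c2 = 4.
Column 1 already has 2, so r1c1 = 4.
Column 2 now contains 4, so r1c2 = 3.
Row 1 already has 3, so r1c4 = 1.
The 3 cells of cage a must have sum 10, so r2c1 = 3.
1 is placed in column 4, so r2c4 = 2.
Column 2 now contains 4, so r3c2 = 2.
1 is placed in column 4, so r4c4 = 3.
1 is placed in row 1, leaving r1c3 = 2.
Row 2 now contains 2, so r2c2 = 1.
Row 2 now contains 2, leaving r2c3 = 4.
Cage e needs two cells with sum 7; hence r3c3 = 3.
3 is placed in column 4; hence r3c4 = 4.
Row 4 now contains 3, leaving r4c3 = 1.

4 3 2 1 / 3 1 4 2 / 1 2 3 4 / 2 4 1 3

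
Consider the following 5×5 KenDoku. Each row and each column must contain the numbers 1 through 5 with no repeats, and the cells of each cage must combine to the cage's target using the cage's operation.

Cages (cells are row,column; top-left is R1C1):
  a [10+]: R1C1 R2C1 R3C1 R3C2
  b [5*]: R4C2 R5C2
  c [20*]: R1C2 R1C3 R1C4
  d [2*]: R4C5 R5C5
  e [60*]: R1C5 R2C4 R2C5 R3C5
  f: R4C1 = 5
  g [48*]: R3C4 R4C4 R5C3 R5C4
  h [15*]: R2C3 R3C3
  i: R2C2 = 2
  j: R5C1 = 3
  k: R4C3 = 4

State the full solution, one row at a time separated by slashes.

2 4 1 5 3 / 4 2 3 1 5 / 1 3 5 2 4 / 5 1 4 3 2 / 3 5 2 4 1

I is a freebie; hence R2C2 = 2.
Cage f is given; hence R4C1 = 5.
Row 4 already has 5, so R4C2 = 1.
Cage k is a single given cell, leaving R4C3 = 4.
Row 4 now contains 1, leaving R4C5 = 2.
Cage j is a single given cell, so R5C1 = 3.
Column 2 already has 1, leaving R5C2 = 5.
Column 3 already has 4, which forces R5C3 = 2.
Column 5 already has 2, so R5C5 = 1.
Column 2 already has 5, so R1C2 = 4.
The 4 cells of cage e must have product 60, so R2C4 = 1.
Cage a has sum 10, leaving R3C2 = 3.
Row 3 now contains 3; hence R3C3 = 5.
The 4 cells of cage g must have product 48, so R3C4 = 2.
5 is placed in row 3, which forces R3C5 = 4.
2 is placed in row 4, so R4C4 = 3.
Row 5 already has 1, so R5C4 = 4.
Cage a has sum 10, leaving R1C1 = 2.
5 is placed in column 3; hence R1C3 = 1.
Column 4 already has 1, which forces R1C4 = 5.
5 is placed in row 1, leaving R1C5 = 3.
Row 2 now contains 1, which forces R2C1 = 4.
5 is placed in column 3, leaving R2C3 = 3.
3 is placed in column 5; hence R2C5 = 5.
Row 3 now contains 4, leaving R3C1 = 1.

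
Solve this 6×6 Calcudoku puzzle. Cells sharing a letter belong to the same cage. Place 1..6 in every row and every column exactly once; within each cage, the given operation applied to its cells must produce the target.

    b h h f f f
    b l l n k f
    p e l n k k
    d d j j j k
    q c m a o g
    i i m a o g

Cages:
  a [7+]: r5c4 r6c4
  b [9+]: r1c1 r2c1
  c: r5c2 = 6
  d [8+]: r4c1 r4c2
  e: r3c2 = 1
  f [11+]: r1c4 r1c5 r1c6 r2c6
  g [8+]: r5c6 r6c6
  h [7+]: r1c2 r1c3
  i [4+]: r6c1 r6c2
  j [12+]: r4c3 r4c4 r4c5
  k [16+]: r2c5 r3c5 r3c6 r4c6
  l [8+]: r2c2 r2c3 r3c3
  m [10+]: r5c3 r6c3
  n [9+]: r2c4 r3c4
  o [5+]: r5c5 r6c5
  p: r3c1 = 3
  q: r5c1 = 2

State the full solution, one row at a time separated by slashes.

5 4 3 1 2 6 / 4 5 1 3 6 2 / 3 1 2 6 5 4 / 6 2 5 4 3 1 / 2 6 4 5 1 3 / 1 3 6 2 4 5

Cage p is a single given cell, leaving r3c1 = 3.
E is a freebie, which forces r3c2 = 1.
Cage q is a single given cell, which forces r5c1 = 2.
C is a freebie, leaving r5c2 = 6.
Row 5 already has 6, leaving r5c3 = 4.
Column 1 already has 3, leaving r6c1 = 1.
1 is placed in column 2; hence r6c2 = 3.
Column 3 now contains 4, leaving r6c3 = 6.
The 3 cells of cage l must have sum 8, leaving r2c3 = 1.
Cage d's pair has sum 8; hence r4c1 = 6.
The two cells of cage d must have sum 8; hence r4c2 = 2.
The two cells of cage g must have sum 8, leaving r5c6 = 3.
Cage g's pair has sum 8; hence r6c6 = 5.
Column 2 already has 2, so r2c2 = 5.
The 3 cells of cage l must have sum 8, which forces r3c3 = 2.
Row 5 now contains 3; hence r5c4 = 5.
Row 5 now contains 3, so r5c5 = 1.
Cage a's pair has sum 7, so r6c4 = 2.
Cage o needs two cells with sum 5, leaving r6c5 = 4.
Cage b needs two cells with sum 9, leaving r1c1 = 5.
5 is placed in column 2; hence r1c2 = 4.
Column 3 already has 2, leaving r1c3 = 3.
Row 1 now contains 5; hence r1c5 = 2.
5 is placed in row 2, which forces r2c1 = 4.
Cage n needs two cells with sum 9, leaving r2c4 = 3.
Cage k has sum 16; hence r2c5 = 6.
Row 2 already has 4; hence r2c6 = 2.
Cage n needs two cells with sum 9, so r3c4 = 6.
The 4 cells of cage k must have sum 16, which forces r3c5 = 5.
Cage k has sum 16, which forces r3c6 = 4.
3 is placed in column 3, leaving r4c3 = 5.
Cage j needs sum 12; hence r4c4 = 4.
Column 5 already has 5, which forces r4c5 = 3.
Cage k needs sum 16, leaving r4c6 = 1.
Column 4 already has 6; hence r1c4 = 1.
1 is placed in column 6; hence r1c6 = 6.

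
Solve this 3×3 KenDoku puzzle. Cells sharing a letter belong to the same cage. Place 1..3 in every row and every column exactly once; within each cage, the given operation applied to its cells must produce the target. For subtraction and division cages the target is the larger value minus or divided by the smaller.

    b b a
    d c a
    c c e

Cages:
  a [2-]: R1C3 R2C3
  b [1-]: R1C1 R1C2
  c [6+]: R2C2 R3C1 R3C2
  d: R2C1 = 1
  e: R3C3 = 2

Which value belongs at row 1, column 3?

1

Cage d is given, so R2C1 = 1.
Row 2 already has 1, leaving R2C3 = 3.
E is a freebie, so R3C3 = 2.
Column 3 already has 3, leaving R1C3 = 1.
Row 2 already has 3, so R2C2 = 2.
2 is placed in row 3, leaving R3C1 = 3.
The 3 cells of cage c must have sum 6, which forces R3C2 = 1.
3 is placed in column 1, leaving R1C1 = 2.
Column 2 already has 2, which forces R1C2 = 3.
Filled in: 2 3 1 / 1 2 3 / 3 1 2.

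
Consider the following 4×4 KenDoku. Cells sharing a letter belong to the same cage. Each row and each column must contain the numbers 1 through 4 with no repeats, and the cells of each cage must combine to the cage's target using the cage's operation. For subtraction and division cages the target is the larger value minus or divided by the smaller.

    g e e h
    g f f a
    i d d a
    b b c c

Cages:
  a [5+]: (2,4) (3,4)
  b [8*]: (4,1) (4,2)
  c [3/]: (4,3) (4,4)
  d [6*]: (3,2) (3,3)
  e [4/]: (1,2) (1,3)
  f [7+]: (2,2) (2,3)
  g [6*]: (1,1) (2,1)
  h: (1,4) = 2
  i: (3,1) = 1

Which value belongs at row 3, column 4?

4

H is a freebie, so (1,4) = 2.
Cage i is given, leaving (3,1) = 1.
2 is placed in row 1, so (1,1) = 3.
Cage g needs two cells with product 6, leaving (2,1) = 2.
The two cells of cage a must have sum 5, leaving (2,4) = 1.
The two cells of cage a must have sum 5; hence (3,4) = 4.
2 is placed in column 1; hence (4,1) = 4.
4 is placed in row 4, which forces (4,2) = 2.
Column 4 already has 1, so (4,4) = 3.
Column 2 now contains 2, leaving (3,2) = 3.
Cage d's pair has product 6; hence (3,3) = 2.
3 is placed in row 4, so (4,3) = 1.
The two cells of cage e must have quotient 4, which forces (1,2) = 1.
Column 3 already has 1, so (1,3) = 4.
Column 2 already has 3, so (2,2) = 4.
Cage f's pair has sum 7, so (2,3) = 3.
The full grid is 3 1 4 2 / 2 4 3 1 / 1 3 2 4 / 4 2 1 3.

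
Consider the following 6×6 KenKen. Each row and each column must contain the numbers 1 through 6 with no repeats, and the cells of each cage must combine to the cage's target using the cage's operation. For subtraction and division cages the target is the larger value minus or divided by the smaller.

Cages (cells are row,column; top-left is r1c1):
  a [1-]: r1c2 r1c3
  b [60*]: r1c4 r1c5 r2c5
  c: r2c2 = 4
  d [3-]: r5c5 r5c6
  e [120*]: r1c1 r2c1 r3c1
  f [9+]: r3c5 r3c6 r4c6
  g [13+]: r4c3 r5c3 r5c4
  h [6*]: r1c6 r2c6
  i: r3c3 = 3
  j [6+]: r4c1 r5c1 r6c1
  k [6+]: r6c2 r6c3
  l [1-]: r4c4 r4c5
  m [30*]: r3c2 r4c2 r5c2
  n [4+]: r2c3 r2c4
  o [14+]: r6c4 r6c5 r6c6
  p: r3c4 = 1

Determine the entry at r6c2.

C is a freebie, so r2c2 = 4.
I is a freebie; hence r3c3 = 3.
Cage p is a single given cell, so r3c4 = 1.
Column 3 now contains 3; hence r2c3 = 1.
1 is placed in column 4; hence r2c4 = 3.
The only place for 4 in row 6 is r6c3.
Cage k's pair has sum 6, so r6c2 = 2.
Row 6 needs a 1, and only r6c1 is open for it.
In column 2, 3 can only go at r1c2, so r1c2 = 3.
The two cells of cage a must have difference 1, so r1c3 = 2.
3 is placed in row 1, which forces r1c6 = 1.
The two cells of cage h must have product 6; hence r2c6 = 6.
6 is placed in row 2, leaving r2c1 = 5.
Cage b needs product 60; hence r2c5 = 2.
Column 5 now contains 2, which forces r3c5 = 4.
The 3 cells of cage g must have sum 13, so r5c4 = 2.
Cage e needs product 120, which forces r1c1 = 4.
4 is placed in row 3, leaving r3c1 = 6.
Row 3 already has 6, so r3c2 = 5.
Cage f has sum 9; hence r3c6 = 2.
Cage j needs sum 6, so r4c1 = 2.
Cage f needs sum 9; hence r4c6 = 3.
Row 5 now contains 2; hence r5c1 = 3.
Column 6 already has 3, which forces r5c6 = 4.
Column 6 already has 3, leaving r6c6 = 5.
Cage d needs two cells with difference 3, which forces r5c5 = 1.
5 is placed in row 6, which forces r6c4 = 6.
The 3 cells of cage o must have sum 14, so r6c5 = 3.
6 is placed in column 4, so r1c4 = 5.
The 3 cells of cage b must have product 60, so r1c5 = 6.
Cage m has product 30, leaving r4c2 = 1.
Column 4 already has 5; hence r4c4 = 4.
Column 5 now contains 6, leaving r4c5 = 5.
1 is placed in row 5; hence r5c2 = 6.
Row 5 already has 6; hence r5c3 = 5.
Row 4 already has 5, so r4c3 = 6.
Completed grid: 4 3 2 5 6 1 / 5 4 1 3 2 6 / 6 5 3 1 4 2 / 2 1 6 4 5 3 / 3 6 5 2 1 4 / 1 2 4 6 3 5.

2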